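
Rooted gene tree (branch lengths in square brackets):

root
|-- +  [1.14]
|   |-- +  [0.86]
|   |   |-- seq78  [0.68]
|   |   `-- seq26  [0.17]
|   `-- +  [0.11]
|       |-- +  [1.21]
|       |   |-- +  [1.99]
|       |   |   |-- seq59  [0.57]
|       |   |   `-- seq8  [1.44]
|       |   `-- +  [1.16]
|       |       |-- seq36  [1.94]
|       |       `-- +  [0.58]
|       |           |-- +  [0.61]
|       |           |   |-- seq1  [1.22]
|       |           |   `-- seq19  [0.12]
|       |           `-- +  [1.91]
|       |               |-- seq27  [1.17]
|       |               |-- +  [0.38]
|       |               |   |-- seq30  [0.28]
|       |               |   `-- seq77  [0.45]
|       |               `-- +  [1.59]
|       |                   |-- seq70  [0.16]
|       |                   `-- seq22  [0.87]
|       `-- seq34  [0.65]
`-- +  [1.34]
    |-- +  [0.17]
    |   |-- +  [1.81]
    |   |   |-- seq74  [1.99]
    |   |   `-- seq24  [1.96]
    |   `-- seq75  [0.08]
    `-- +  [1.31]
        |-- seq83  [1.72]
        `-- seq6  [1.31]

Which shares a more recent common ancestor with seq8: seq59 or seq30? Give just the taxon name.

The MRCA of seq8 and seq59 subtends (seq59,seq8) (2 taxa).
The MRCA of seq8 and seq30 subtends ((seq59,seq8),(seq36,((seq1,seq19),(seq27,(seq30,seq77),(seq70,seq22))))) (10 taxa).
The first is nested inside the second, so seq8 shares a more recent common ancestor with seq59.

seq59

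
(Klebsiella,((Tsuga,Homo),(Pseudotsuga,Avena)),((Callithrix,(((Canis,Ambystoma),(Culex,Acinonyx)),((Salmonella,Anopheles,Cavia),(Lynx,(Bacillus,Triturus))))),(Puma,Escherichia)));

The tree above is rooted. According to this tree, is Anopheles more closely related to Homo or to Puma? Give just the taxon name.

The MRCA of Anopheles and Puma subtends ((Callithrix,(((Canis,Ambystoma),(Culex,Acinonyx)),((Salmonella,Anopheles,Cavia),(Lynx,(Bacillus,Triturus))))),(Puma,Escherichia)) (13 taxa).
The MRCA of Anopheles and Homo is the root, subtending the entire tree (18 taxa).
The first is nested inside the second, so Anopheles shares a more recent common ancestor with Puma.

Puma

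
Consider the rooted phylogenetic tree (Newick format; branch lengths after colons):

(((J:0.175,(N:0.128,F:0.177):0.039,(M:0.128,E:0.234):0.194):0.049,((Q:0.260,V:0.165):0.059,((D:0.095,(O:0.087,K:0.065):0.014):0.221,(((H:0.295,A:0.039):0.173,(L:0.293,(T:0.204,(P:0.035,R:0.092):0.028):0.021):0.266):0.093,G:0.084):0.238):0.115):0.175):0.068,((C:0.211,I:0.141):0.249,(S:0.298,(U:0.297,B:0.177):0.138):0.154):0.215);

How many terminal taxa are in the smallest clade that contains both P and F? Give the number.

17

The MRCA of P and F is the node subtending ((J,(N,F),(M,E)),((Q,V),((D,(O,K)),(((H,A),(L,(T,(P,R)))),G)))).
That clade contains 17 terminal taxa: A, D, E, F, G, H, J, K, L, M, N, O, P, Q, R, T, V.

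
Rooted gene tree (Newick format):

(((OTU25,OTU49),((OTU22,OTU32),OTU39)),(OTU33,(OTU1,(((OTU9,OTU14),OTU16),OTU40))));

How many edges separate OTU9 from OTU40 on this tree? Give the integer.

4

The MRCA of OTU9 and OTU40 is the node subtending (((OTU9,OTU14),OTU16),OTU40).
From OTU9 up to that node: 3 branches. From OTU40 up to the same node: 1 branch. Total: 3 + 1 = 4.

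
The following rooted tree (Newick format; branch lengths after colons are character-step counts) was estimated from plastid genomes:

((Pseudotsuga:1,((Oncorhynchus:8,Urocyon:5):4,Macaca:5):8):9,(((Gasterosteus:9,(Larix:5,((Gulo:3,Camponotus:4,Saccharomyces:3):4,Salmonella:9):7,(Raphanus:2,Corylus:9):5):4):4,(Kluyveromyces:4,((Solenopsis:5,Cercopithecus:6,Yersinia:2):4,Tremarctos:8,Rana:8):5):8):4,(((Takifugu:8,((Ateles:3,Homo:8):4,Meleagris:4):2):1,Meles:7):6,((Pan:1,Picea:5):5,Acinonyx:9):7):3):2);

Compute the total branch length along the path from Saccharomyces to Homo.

The path runs Saccharomyces → … → MRCA → … → Homo; the MRCA is the node subtending (((Gasterosteus,(Larix,((Gulo,Camponotus,Saccharomyces),Salmonella),(Raphanus,Corylus))),(Kluyveromyces,((Solenopsis,Cercopithecus,Yersinia),Tremarctos,Rana))),(((Takifugu,((Ateles,Homo),Meleagris)),Meles),((Pan,Picea),Acinonyx))).
Branch lengths along that path: 3 + 4 + 7 + 4 + 4 + 4 + 3 + 6 + 1 + 2 + 4 + 8 = 50.

50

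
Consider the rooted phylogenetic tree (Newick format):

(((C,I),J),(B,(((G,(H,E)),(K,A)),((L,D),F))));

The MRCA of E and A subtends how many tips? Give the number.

The MRCA of E and A is the node subtending ((G,(H,E)),(K,A)).
That clade contains 5 terminal taxa: A, E, G, H, K.

5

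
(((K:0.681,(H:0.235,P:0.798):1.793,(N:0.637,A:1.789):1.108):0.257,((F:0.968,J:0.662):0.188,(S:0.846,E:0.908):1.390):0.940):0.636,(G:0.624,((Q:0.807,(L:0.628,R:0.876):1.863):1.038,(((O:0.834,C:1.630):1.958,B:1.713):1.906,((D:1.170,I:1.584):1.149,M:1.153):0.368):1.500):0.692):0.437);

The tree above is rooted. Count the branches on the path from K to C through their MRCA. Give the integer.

9

The MRCA of K and C is the root of the tree.
From K up to that node: 3 branches. From C up to the same node: 6 branches. Total: 3 + 6 = 9.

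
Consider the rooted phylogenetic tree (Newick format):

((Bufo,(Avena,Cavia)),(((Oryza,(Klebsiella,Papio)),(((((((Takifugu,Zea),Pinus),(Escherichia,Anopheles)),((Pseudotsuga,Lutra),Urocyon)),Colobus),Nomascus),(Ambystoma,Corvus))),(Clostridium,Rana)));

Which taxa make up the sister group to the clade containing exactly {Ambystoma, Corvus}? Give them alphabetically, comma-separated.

The clade containing exactly {Ambystoma, Corvus} attaches to the tree at the node subtending (((((((Takifugu,Zea),Pinus),(Escherichia,Anopheles)),((Pseudotsuga,Lutra),Urocyon)),Colobus),Nomascus),(Ambystoma,Corvus)).
The other lineage descending from that same node — the sister group — is ((((((Takifugu,Zea),Pinus),(Escherichia,Anopheles)),((Pseudotsuga,Lutra),Urocyon)),Colobus),Nomascus); its 10 tips in alphabetical order are the answer.

Anopheles, Colobus, Escherichia, Lutra, Nomascus, Pinus, Pseudotsuga, Takifugu, Urocyon, Zea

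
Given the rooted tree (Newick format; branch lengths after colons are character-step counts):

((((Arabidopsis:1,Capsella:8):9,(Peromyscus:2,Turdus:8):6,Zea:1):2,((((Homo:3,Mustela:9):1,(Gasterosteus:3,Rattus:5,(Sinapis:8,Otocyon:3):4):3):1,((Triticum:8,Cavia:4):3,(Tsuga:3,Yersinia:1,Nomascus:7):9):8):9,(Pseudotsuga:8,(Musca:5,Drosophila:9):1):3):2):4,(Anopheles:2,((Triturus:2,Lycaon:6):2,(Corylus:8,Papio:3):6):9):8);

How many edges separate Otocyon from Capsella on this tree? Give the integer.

9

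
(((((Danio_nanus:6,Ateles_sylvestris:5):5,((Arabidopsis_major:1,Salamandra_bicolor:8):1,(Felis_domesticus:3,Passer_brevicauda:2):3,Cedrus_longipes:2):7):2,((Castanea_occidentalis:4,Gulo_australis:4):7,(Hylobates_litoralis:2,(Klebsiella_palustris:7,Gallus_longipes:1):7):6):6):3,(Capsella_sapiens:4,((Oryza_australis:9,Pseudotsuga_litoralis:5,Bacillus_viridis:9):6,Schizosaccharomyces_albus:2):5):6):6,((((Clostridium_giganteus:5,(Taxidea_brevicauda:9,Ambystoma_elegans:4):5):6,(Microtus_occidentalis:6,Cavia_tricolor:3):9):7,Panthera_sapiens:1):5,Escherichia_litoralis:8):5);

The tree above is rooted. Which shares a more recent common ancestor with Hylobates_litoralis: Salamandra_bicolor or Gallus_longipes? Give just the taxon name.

Gallus_longipes

The MRCA of Hylobates_litoralis and Gallus_longipes subtends (Hylobates_litoralis,(Klebsiella_palustris,Gallus_longipes)) (3 taxa).
The MRCA of Hylobates_litoralis and Salamandra_bicolor subtends (((Danio_nanus,Ateles_sylvestris),((Arabidopsis_major,Salamandra_bicolor),(Felis_domesticus,Passer_brevicauda),Cedrus_longipes)),((Castanea_occidentalis,Gulo_australis),(Hylobates_litoralis,(Klebsiella_palustris,Gallus_longipes)))) (12 taxa).
The first is nested inside the second, so Hylobates_litoralis shares a more recent common ancestor with Gallus_longipes.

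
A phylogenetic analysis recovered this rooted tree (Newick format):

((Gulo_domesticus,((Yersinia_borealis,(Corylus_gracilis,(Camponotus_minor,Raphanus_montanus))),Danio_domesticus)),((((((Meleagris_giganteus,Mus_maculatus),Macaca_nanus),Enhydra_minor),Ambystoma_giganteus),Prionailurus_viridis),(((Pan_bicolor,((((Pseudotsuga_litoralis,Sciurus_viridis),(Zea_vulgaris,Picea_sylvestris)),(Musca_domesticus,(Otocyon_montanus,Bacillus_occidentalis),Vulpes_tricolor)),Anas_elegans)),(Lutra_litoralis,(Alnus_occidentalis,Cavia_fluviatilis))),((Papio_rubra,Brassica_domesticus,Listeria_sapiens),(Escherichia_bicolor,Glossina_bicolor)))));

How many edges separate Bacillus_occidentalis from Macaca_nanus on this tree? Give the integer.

The MRCA of Bacillus_occidentalis and Macaca_nanus is the node subtending ((((((Meleagris_giganteus,Mus_maculatus),Macaca_nanus),Enhydra_minor),Ambystoma_giganteus),Prionailurus_viridis),(((Pan_bicolor,((((Pseudotsuga_litoralis,Sciurus_viridis),(Zea_vulgaris,Picea_sylvestris)),(Musca_domesticus,(Otocyon_montanus,Bacillus_occidentalis),Vulpes_tricolor)),Anas_elegans)),(Lutra_litoralis,(Alnus_occidentalis,Cavia_fluviatilis))),((Papio_rubra,Brassica_domesticus,Listeria_sapiens),(Escherichia_bicolor,Glossina_bicolor)))).
From Bacillus_occidentalis up to that node: 8 branches. From Macaca_nanus up to the same node: 5 branches. Total: 8 + 5 = 13.

13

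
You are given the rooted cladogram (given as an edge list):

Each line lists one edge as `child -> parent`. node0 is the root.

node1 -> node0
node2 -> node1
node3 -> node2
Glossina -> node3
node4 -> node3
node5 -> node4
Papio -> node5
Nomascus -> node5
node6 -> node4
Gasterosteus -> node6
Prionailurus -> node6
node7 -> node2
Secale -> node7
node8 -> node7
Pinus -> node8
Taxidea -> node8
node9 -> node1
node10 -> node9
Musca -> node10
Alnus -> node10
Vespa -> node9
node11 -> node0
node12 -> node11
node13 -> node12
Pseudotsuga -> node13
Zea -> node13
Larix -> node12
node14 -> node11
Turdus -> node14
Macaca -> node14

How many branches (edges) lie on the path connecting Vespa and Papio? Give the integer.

The MRCA of Vespa and Papio is the node subtending (((Glossina,((Papio,Nomascus),(Gasterosteus,Prionailurus))),(Secale,(Pinus,Taxidea))),((Musca,Alnus),Vespa)).
From Vespa up to that node: 2 branches. From Papio up to the same node: 5 branches. Total: 2 + 5 = 7.

7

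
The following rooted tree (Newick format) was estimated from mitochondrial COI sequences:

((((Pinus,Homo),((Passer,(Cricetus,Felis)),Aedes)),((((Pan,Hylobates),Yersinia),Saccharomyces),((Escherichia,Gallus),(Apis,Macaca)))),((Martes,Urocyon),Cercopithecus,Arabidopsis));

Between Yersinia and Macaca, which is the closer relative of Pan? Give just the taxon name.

The MRCA of Pan and Yersinia subtends ((Pan,Hylobates),Yersinia) (3 taxa).
The MRCA of Pan and Macaca subtends ((((Pan,Hylobates),Yersinia),Saccharomyces),((Escherichia,Gallus),(Apis,Macaca))) (8 taxa).
The first is nested inside the second, so Pan shares a more recent common ancestor with Yersinia.

Yersinia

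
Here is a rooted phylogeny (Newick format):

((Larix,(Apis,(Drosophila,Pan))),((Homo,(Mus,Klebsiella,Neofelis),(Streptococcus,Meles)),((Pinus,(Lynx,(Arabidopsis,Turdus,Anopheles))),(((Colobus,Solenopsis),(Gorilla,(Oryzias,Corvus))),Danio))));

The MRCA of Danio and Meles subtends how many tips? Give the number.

17

The MRCA of Danio and Meles is the node subtending ((Homo,(Mus,Klebsiella,Neofelis),(Streptococcus,Meles)),((Pinus,(Lynx,(Arabidopsis,Turdus,Anopheles))),(((Colobus,Solenopsis),(Gorilla,(Oryzias,Corvus))),Danio))).
That clade contains 17 terminal taxa: Anopheles, Arabidopsis, Colobus, Corvus, Danio, Gorilla, Homo, Klebsiella, Lynx, Meles, Mus, Neofelis, Oryzias, Pinus, Solenopsis, Streptococcus, Turdus.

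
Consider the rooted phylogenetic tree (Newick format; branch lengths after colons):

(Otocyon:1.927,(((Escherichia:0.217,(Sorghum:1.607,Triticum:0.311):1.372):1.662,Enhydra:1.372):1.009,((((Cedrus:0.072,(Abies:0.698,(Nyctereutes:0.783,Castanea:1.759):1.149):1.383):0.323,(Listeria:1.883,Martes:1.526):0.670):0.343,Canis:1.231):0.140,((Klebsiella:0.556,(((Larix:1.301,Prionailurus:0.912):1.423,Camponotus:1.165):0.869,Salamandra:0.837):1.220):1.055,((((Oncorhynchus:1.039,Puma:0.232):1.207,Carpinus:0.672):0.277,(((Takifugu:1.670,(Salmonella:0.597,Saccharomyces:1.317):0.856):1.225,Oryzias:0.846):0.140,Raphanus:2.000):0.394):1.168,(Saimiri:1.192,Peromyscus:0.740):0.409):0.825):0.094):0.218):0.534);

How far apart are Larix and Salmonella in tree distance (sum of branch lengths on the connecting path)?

11.073

The path runs Larix → … → MRCA → … → Salmonella; the MRCA is the node subtending ((Klebsiella,(((Larix,Prionailurus),Camponotus),Salamandra)),((((Oncorhynchus,Puma),Carpinus),(((Takifugu,(Salmonella,Saccharomyces)),Oryzias),Raphanus)),(Saimiri,Peromyscus))).
Branch lengths along that path: 1.301 + 1.423 + 0.869 + 1.220 + 1.055 + 0.825 + 1.168 + 0.394 + 0.140 + 1.225 + 0.856 + 0.597 = 11.073.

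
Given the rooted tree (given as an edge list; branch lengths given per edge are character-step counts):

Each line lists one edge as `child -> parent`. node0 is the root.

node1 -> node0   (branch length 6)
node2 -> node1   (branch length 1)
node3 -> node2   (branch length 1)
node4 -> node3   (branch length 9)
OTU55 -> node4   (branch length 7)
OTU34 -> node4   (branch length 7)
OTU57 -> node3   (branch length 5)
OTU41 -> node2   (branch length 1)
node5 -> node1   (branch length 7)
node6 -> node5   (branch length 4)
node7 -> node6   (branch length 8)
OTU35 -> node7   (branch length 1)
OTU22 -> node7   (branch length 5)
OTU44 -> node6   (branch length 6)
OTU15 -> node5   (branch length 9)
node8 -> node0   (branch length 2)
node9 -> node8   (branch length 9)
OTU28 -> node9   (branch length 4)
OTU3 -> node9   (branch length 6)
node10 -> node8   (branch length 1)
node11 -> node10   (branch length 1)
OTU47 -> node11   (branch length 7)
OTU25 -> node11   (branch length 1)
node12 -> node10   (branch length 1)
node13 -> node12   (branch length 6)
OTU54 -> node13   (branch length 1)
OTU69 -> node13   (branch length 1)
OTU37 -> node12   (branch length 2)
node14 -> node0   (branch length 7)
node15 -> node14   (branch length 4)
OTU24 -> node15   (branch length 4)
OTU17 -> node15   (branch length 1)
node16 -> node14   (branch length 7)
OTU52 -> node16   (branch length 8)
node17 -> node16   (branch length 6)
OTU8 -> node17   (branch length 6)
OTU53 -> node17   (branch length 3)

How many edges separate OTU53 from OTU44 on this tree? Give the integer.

The MRCA of OTU53 and OTU44 is the root of the tree.
From OTU53 up to that node: 4 branches. From OTU44 up to the same node: 4 branches. Total: 4 + 4 = 8.

8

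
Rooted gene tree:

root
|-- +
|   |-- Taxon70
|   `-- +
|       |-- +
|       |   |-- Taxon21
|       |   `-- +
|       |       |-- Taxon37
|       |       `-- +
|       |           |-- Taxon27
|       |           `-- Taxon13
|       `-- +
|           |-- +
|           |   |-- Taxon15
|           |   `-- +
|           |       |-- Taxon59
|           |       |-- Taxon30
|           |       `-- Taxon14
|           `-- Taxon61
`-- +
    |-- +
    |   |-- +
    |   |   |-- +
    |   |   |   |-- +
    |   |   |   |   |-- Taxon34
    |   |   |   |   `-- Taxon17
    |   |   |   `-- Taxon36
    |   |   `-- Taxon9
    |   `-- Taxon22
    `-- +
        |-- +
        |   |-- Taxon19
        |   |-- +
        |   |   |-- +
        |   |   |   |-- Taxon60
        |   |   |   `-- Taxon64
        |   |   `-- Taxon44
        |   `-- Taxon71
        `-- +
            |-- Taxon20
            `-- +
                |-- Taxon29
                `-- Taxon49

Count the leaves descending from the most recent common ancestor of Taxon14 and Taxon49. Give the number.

The MRCA of Taxon14 and Taxon49 is the root, so the clade is the entire tree.
That clade contains 23 terminal taxa: Taxon13, Taxon14, Taxon15, Taxon17, Taxon19, Taxon20, Taxon21, Taxon22, Taxon27, Taxon29, Taxon30, Taxon34, Taxon36, Taxon37, Taxon44, Taxon49, Taxon59, Taxon60, Taxon61, Taxon64, Taxon70, Taxon71, Taxon9.

23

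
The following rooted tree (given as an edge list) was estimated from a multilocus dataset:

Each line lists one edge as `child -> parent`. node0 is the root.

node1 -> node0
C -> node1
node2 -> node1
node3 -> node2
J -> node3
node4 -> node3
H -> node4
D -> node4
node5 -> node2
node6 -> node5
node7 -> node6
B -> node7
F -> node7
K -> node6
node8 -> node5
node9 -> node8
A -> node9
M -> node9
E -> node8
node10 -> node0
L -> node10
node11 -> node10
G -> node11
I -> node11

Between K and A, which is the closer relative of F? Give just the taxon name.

K

The MRCA of F and K subtends ((B,F),K) (3 taxa).
The MRCA of F and A subtends (((B,F),K),((A,M),E)) (6 taxa).
The first is nested inside the second, so F shares a more recent common ancestor with K.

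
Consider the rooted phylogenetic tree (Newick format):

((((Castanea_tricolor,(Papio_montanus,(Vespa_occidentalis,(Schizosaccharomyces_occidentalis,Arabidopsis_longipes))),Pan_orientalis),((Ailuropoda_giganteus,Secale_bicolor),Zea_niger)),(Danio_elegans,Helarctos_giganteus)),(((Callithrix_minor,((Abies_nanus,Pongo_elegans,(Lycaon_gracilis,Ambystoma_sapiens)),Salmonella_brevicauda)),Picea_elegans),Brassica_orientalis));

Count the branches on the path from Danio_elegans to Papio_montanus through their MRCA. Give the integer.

6

The MRCA of Danio_elegans and Papio_montanus is the node subtending (((Castanea_tricolor,(Papio_montanus,(Vespa_occidentalis,(Schizosaccharomyces_occidentalis,Arabidopsis_longipes))),Pan_orientalis),((Ailuropoda_giganteus,Secale_bicolor),Zea_niger)),(Danio_elegans,Helarctos_giganteus)).
From Danio_elegans up to that node: 2 branches. From Papio_montanus up to the same node: 4 branches. Total: 2 + 4 = 6.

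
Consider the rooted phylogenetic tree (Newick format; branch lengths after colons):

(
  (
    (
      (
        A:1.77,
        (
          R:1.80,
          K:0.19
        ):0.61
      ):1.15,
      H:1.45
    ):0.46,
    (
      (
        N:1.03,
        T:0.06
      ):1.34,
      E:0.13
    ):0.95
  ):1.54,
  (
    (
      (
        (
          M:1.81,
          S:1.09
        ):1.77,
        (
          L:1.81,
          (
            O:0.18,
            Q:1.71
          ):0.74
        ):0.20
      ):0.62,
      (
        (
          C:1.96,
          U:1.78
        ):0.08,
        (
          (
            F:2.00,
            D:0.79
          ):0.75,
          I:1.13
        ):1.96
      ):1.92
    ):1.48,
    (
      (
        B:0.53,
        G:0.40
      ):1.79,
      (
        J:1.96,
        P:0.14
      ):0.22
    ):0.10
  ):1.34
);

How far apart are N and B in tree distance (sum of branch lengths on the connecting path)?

8.62

The path runs N → … → MRCA → … → B; the MRCA is the root of the tree.
Branch lengths along that path: 1.03 + 1.34 + 0.95 + 1.54 + 1.34 + 0.10 + 1.79 + 0.53 = 8.62.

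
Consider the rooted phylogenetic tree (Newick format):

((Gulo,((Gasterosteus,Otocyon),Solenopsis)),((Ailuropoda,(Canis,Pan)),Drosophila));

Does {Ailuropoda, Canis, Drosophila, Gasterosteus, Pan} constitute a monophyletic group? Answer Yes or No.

No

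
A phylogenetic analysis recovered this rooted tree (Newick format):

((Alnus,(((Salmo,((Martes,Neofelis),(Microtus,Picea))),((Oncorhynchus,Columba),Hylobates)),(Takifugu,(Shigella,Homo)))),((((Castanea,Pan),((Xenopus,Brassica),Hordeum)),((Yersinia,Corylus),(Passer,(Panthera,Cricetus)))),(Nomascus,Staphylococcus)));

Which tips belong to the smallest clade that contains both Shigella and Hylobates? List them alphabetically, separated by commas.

Tracing Shigella: it sits inside (Shigella,Homo).
Tracing Hylobates: it sits inside ((Oncorhynchus,Columba),Hylobates).
The smallest clade enclosing both is (((Salmo,((Martes,Neofelis),(Microtus,Picea))),((Oncorhynchus,Columba),Hylobates)),(Takifugu,(Shigella,Homo))); the answer is its 11 terminal taxa in alphabetical order.

Columba, Homo, Hylobates, Martes, Microtus, Neofelis, Oncorhynchus, Picea, Salmo, Shigella, Takifugu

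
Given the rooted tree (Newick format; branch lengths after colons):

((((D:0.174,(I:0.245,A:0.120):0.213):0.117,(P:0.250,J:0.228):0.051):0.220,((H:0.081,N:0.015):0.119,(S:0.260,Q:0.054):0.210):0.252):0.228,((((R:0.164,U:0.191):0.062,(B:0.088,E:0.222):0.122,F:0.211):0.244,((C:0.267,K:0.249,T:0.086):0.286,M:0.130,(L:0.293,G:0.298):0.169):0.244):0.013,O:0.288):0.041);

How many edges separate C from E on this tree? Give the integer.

The MRCA of C and E is the node subtending (((R,U),(B,E),F),((C,K,T),M,(L,G))).
From C up to that node: 3 branches. From E up to the same node: 3 branches. Total: 3 + 3 = 6.

6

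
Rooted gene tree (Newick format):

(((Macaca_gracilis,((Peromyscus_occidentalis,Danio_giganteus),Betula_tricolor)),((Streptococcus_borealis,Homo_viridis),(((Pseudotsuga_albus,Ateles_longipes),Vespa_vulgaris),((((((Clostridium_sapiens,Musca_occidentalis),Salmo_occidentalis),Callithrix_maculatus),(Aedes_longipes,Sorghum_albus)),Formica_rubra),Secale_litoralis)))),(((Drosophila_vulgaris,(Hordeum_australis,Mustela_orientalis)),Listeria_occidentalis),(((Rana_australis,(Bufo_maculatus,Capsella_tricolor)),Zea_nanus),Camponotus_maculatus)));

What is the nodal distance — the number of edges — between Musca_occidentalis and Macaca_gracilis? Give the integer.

11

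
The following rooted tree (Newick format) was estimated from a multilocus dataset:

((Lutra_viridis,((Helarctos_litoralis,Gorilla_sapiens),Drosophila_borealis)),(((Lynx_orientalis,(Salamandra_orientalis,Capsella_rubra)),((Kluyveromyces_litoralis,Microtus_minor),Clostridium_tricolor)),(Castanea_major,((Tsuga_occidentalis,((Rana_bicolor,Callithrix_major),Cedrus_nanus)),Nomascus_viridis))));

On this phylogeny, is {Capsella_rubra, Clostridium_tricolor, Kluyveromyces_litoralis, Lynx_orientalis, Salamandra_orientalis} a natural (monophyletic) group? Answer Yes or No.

The MRCA of the listed taxa subtends ((Lynx_orientalis,(Salamandra_orientalis,Capsella_rubra)),((Kluyveromyces_litoralis,Microtus_minor),Clostridium_tricolor)).
That clade also contains Microtus_minor, which is not in the proposed group, so the group is not monophyletic.

No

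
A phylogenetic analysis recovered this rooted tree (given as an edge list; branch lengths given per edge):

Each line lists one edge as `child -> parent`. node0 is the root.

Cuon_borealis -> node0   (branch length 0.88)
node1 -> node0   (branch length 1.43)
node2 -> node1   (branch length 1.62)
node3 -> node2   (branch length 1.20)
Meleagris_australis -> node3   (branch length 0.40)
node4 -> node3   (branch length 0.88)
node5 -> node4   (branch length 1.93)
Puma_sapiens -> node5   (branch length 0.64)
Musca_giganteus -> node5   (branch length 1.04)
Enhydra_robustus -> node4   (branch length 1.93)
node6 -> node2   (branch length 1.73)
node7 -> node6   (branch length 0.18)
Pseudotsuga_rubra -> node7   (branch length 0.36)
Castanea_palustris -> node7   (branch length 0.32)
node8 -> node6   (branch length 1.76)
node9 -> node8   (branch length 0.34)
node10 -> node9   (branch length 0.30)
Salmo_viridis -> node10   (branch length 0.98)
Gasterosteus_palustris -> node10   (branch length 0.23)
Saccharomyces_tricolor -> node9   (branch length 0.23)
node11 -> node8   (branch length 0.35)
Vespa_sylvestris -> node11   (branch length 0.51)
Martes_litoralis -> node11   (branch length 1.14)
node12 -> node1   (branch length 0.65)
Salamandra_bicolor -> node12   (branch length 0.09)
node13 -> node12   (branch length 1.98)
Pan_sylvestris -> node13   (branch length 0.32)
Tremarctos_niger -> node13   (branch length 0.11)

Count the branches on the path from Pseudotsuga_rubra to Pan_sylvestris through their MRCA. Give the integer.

The MRCA of Pseudotsuga_rubra and Pan_sylvestris is the node subtending (((Meleagris_australis,((Puma_sapiens,Musca_giganteus),Enhydra_robustus)),((Pseudotsuga_rubra,Castanea_palustris),(((Salmo_viridis,Gasterosteus_palustris),Saccharomyces_tricolor),(Vespa_sylvestris,Martes_litoralis)))),(Salamandra_bicolor,(Pan_sylvestris,Tremarctos_niger))).
From Pseudotsuga_rubra up to that node: 4 branches. From Pan_sylvestris up to the same node: 3 branches. Total: 4 + 3 = 7.

7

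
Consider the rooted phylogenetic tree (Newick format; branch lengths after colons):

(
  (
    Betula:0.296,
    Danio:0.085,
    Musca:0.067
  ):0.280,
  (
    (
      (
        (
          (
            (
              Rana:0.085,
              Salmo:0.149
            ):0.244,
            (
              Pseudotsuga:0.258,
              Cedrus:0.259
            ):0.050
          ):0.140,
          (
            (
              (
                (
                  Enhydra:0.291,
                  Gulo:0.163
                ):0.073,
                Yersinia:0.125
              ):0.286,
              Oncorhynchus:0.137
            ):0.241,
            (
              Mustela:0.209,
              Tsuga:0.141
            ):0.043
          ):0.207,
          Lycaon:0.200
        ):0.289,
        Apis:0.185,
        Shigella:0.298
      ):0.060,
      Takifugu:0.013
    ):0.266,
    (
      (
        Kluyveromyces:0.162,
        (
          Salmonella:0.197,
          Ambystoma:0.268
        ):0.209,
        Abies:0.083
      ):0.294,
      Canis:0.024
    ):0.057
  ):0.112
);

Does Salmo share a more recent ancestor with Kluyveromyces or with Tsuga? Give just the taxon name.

Tsuga

The MRCA of Salmo and Tsuga subtends (((Rana,Salmo),(Pseudotsuga,Cedrus)),((((Enhydra,Gulo),Yersinia),Oncorhynchus),(Mustela,Tsuga)),Lycaon) (11 taxa).
The MRCA of Salmo and Kluyveromyces subtends ((((((Rana,Salmo),(Pseudotsuga,Cedrus)),((((Enhydra,Gulo),Yersinia),Oncorhynchus),(Mustela,Tsuga)),Lycaon),Apis,Shigella),Takifugu),((Kluyveromyces,(Salmonella,Ambystoma),Abies),Canis)) (19 taxa).
The first is nested inside the second, so Salmo shares a more recent common ancestor with Tsuga.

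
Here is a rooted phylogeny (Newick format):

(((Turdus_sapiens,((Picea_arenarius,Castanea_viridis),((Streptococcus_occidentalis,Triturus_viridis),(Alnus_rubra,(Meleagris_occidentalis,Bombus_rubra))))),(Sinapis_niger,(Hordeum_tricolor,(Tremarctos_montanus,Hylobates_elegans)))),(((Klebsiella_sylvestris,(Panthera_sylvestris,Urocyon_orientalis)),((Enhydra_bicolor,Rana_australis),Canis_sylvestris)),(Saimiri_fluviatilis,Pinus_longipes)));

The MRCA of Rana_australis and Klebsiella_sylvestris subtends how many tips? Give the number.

The MRCA of Rana_australis and Klebsiella_sylvestris is the node subtending ((Klebsiella_sylvestris,(Panthera_sylvestris,Urocyon_orientalis)),((Enhydra_bicolor,Rana_australis),Canis_sylvestris)).
That clade contains 6 terminal taxa: Canis_sylvestris, Enhydra_bicolor, Klebsiella_sylvestris, Panthera_sylvestris, Rana_australis, Urocyon_orientalis.

6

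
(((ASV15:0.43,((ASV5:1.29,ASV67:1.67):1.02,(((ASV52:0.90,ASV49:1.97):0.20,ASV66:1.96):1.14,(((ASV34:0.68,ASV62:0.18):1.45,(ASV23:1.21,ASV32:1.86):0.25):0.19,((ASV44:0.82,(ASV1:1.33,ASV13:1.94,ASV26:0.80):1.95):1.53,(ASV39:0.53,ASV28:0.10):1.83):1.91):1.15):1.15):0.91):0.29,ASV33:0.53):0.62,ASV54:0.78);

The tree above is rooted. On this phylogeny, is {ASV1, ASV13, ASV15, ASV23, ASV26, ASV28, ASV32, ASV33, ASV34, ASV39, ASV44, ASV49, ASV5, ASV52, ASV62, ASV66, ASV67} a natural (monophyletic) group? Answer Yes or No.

Yes

The most recent common ancestor of these taxa subtends ((ASV15,((ASV5,ASV67),(((ASV52,ASV49),ASV66),(((ASV34,ASV62),(ASV23,ASV32)),((ASV44,(ASV1,ASV13,ASV26)),(ASV39,ASV28)))))),ASV33).
That clade has exactly 17 tips — every listed taxon and nothing else — so the group is monophyletic.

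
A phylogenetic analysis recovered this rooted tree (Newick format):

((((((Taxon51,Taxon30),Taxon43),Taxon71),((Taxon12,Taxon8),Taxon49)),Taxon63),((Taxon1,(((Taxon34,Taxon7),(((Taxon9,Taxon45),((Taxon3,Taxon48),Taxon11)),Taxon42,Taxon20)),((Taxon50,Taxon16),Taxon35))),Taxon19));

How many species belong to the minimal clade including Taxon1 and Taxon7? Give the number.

13

The MRCA of Taxon1 and Taxon7 is the node subtending (Taxon1,(((Taxon34,Taxon7),(((Taxon9,Taxon45),((Taxon3,Taxon48),Taxon11)),Taxon42,Taxon20)),((Taxon50,Taxon16),Taxon35))).
That clade contains 13 terminal taxa: Taxon1, Taxon11, Taxon16, Taxon20, Taxon3, Taxon34, Taxon35, Taxon42, Taxon45, Taxon48, Taxon50, Taxon7, Taxon9.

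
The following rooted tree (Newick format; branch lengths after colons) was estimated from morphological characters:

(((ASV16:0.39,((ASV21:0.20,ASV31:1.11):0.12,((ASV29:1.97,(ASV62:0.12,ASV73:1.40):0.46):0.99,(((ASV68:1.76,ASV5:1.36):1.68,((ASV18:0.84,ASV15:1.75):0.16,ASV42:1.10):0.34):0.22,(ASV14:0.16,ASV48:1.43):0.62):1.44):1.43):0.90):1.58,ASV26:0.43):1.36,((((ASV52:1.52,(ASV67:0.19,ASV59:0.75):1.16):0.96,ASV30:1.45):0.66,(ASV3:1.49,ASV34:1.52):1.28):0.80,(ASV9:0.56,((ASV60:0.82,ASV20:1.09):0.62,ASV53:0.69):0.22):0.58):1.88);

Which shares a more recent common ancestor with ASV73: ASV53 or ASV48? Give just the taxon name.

ASV48

The MRCA of ASV73 and ASV48 subtends ((ASV29,(ASV62,ASV73)),(((ASV68,ASV5),((ASV18,ASV15),ASV42)),(ASV14,ASV48))) (10 taxa).
The MRCA of ASV73 and ASV53 is the root, subtending the entire tree (24 taxa).
The first is nested inside the second, so ASV73 shares a more recent common ancestor with ASV48.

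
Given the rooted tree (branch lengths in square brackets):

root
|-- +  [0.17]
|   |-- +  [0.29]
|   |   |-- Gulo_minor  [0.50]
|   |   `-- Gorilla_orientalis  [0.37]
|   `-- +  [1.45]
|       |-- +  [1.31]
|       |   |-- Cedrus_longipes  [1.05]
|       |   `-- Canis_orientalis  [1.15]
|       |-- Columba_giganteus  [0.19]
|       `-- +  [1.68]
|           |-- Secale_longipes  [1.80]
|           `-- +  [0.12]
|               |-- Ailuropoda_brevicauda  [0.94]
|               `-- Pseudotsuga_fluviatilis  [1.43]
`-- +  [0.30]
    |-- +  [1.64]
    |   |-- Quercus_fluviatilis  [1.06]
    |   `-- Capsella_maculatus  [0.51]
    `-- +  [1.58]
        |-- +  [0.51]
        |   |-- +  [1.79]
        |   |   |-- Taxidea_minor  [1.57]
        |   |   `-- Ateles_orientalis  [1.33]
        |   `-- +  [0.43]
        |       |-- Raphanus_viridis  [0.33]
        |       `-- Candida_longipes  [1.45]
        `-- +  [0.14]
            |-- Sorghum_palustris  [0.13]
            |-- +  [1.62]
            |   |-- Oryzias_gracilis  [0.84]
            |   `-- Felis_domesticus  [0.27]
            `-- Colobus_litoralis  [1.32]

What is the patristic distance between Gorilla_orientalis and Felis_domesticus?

4.74

The path runs Gorilla_orientalis → … → MRCA → … → Felis_domesticus; the MRCA is the root of the tree.
Branch lengths along that path: 0.37 + 0.29 + 0.17 + 0.30 + 1.58 + 0.14 + 1.62 + 0.27 = 4.74.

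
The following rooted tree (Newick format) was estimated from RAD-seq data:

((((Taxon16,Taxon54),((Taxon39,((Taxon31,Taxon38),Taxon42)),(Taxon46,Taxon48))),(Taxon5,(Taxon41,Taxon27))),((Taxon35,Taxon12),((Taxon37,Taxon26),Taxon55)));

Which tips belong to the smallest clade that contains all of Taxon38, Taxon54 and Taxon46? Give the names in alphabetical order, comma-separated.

Taxon16, Taxon31, Taxon38, Taxon39, Taxon42, Taxon46, Taxon48, Taxon54

Tracing Taxon38: it sits inside (Taxon31,Taxon38).
Tracing Taxon54: it sits inside (Taxon16,Taxon54).
Tracing Taxon46: it sits inside (Taxon46,Taxon48).
The smallest clade enclosing all 3 is ((Taxon16,Taxon54),((Taxon39,((Taxon31,Taxon38),Taxon42)),(Taxon46,Taxon48))); the answer is its 8 terminal taxa in alphabetical order.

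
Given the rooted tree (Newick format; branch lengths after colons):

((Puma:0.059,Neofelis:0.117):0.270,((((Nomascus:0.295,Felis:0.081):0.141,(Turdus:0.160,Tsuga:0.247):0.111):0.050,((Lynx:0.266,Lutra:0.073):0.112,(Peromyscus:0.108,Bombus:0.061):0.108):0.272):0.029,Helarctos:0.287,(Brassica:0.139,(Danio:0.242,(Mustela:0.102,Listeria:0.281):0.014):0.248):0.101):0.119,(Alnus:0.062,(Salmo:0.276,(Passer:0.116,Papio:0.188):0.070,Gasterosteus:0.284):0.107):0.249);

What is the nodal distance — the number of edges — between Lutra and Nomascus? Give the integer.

The MRCA of Lutra and Nomascus is the node subtending (((Nomascus,Felis),(Turdus,Tsuga)),((Lynx,Lutra),(Peromyscus,Bombus))).
From Lutra up to that node: 3 branches. From Nomascus up to the same node: 3 branches. Total: 3 + 3 = 6.

6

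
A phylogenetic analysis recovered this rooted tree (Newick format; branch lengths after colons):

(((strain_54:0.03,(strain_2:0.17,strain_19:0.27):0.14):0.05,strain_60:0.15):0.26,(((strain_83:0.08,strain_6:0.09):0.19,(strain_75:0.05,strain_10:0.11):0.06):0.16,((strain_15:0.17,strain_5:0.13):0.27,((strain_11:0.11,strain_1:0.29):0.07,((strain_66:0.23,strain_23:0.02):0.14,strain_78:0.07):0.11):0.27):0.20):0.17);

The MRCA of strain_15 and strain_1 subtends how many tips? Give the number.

7

The MRCA of strain_15 and strain_1 is the node subtending ((strain_15,strain_5),((strain_11,strain_1),((strain_66,strain_23),strain_78))).
That clade contains 7 terminal taxa: strain_1, strain_11, strain_15, strain_23, strain_5, strain_66, strain_78.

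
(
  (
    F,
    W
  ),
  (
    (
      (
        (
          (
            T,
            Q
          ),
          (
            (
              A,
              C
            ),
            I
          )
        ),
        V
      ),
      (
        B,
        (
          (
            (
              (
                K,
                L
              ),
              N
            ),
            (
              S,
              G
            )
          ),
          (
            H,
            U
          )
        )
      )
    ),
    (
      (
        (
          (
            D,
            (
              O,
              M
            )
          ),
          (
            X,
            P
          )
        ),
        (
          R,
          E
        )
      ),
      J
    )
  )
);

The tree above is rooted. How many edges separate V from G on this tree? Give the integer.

The MRCA of V and G is the node subtending ((((T,Q),((A,C),I)),V),(B,((((K,L),N),(S,G)),(H,U)))).
From V up to that node: 2 branches. From G up to the same node: 5 branches. Total: 2 + 5 = 7.

7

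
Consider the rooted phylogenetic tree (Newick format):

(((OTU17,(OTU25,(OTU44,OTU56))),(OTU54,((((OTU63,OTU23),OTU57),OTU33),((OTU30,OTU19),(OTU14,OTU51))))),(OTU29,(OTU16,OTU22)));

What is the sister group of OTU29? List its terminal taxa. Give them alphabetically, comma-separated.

OTU29 attaches to the tree at the node subtending (OTU29,(OTU16,OTU22)).
The other lineage descending from that same node — the sister group — is (OTU16,OTU22); its 2 tips in alphabetical order are the answer.

OTU16, OTU22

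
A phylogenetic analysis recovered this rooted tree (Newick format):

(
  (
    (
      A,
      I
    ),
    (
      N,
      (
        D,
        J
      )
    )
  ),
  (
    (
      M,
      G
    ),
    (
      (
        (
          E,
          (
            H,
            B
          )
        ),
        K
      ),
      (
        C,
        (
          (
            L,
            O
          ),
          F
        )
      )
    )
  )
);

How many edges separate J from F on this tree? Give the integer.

The MRCA of J and F is the root of the tree.
From J up to that node: 4 branches. From F up to the same node: 5 branches. Total: 4 + 5 = 9.

9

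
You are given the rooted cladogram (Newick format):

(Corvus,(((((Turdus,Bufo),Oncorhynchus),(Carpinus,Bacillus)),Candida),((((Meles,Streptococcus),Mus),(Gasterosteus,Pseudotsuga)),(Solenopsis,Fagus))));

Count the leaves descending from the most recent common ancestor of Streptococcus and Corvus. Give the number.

The MRCA of Streptococcus and Corvus is the root, so the clade is the entire tree.
That clade contains 14 terminal taxa: Bacillus, Bufo, Candida, Carpinus, Corvus, Fagus, Gasterosteus, Meles, Mus, Oncorhynchus, Pseudotsuga, Solenopsis, Streptococcus, Turdus.

14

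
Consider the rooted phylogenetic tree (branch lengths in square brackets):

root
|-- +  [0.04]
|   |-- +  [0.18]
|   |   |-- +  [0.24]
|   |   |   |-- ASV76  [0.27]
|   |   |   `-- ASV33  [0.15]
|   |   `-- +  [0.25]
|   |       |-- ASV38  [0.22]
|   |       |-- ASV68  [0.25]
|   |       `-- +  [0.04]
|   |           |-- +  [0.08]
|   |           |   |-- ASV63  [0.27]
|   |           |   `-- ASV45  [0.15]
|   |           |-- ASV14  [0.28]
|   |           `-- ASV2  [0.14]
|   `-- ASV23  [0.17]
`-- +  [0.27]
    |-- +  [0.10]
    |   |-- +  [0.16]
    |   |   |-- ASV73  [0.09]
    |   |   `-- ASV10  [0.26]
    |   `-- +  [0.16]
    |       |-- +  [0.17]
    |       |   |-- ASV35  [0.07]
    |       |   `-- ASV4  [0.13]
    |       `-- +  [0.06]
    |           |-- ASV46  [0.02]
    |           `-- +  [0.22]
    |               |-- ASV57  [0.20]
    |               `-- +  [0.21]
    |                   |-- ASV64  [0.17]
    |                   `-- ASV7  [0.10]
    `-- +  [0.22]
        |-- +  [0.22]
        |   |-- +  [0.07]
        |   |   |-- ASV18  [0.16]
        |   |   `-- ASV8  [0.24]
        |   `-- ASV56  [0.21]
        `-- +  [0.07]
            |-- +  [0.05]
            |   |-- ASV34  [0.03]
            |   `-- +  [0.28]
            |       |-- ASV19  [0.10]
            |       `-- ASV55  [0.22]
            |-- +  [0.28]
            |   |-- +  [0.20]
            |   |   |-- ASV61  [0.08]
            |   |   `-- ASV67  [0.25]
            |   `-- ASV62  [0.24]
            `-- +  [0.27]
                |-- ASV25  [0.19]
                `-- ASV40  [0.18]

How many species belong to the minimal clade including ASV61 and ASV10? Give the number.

19

The MRCA of ASV61 and ASV10 is the node subtending (((ASV73,ASV10),((ASV35,ASV4),(ASV46,(ASV57,(ASV64,ASV7))))),(((ASV18,ASV8),ASV56),((ASV34,(ASV19,ASV55)),((ASV61,ASV67),ASV62),(ASV25,ASV40)))).
That clade contains 19 terminal taxa: ASV10, ASV18, ASV19, ASV25, ASV34, ASV35, ASV4, ASV40, ASV46, ASV55, ASV56, ASV57, ASV61, ASV62, ASV64, ASV67, ASV7, ASV73, ASV8.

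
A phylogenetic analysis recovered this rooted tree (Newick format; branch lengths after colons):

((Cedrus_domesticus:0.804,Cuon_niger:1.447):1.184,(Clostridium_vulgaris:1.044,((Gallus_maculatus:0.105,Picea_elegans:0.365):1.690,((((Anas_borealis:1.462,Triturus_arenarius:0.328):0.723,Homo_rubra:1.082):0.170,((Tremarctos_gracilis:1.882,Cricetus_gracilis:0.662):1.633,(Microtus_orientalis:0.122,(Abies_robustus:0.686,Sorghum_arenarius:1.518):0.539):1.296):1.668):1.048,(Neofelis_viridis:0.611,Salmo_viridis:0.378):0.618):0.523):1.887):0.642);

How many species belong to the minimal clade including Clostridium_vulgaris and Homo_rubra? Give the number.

The MRCA of Clostridium_vulgaris and Homo_rubra is the node subtending (Clostridium_vulgaris,((Gallus_maculatus,Picea_elegans),((((Anas_borealis,Triturus_arenarius),Homo_rubra),((Tremarctos_gracilis,Cricetus_gracilis),(Microtus_orientalis,(Abies_robustus,Sorghum_arenarius)))),(Neofelis_viridis,Salmo_viridis)))).
That clade contains 13 terminal taxa: Abies_robustus, Anas_borealis, Clostridium_vulgaris, Cricetus_gracilis, Gallus_maculatus, Homo_rubra, Microtus_orientalis, Neofelis_viridis, Picea_elegans, Salmo_viridis, Sorghum_arenarius, Tremarctos_gracilis, Triturus_arenarius.

13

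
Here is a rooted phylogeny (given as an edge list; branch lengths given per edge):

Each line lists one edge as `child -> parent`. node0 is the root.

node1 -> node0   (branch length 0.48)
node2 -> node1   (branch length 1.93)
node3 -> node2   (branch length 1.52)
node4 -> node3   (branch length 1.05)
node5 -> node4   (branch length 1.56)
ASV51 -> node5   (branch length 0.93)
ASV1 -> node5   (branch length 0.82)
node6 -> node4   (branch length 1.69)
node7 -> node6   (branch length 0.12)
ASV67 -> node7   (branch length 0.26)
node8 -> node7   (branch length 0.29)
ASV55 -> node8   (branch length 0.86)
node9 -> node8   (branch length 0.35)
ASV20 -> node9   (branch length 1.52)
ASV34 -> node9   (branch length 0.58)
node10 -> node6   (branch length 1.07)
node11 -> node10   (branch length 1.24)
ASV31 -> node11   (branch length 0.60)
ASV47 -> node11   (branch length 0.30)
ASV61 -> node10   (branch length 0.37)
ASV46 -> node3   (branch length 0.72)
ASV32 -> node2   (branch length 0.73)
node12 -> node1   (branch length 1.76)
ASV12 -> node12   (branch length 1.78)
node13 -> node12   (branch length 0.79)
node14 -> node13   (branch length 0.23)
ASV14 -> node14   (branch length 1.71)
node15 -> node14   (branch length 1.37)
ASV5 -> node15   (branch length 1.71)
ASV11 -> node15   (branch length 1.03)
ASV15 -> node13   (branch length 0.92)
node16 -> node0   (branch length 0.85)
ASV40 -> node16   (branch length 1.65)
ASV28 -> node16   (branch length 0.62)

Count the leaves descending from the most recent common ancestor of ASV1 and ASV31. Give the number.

9

The MRCA of ASV1 and ASV31 is the node subtending ((ASV51,ASV1),((ASV67,(ASV55,(ASV20,ASV34))),((ASV31,ASV47),ASV61))).
That clade contains 9 terminal taxa: ASV1, ASV20, ASV31, ASV34, ASV47, ASV51, ASV55, ASV61, ASV67.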